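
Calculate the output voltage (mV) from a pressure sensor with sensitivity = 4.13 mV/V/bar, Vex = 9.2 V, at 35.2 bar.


Output = sensitivity * Vex * P.
Vout = 4.13 * 9.2 * 35.2
Vout = 37.996 * 35.2
Vout = 1337.46 mV

1337.46 mV


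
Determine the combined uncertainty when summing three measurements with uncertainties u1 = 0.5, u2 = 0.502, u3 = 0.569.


For a sum of independent quantities, uc = sqrt(u1^2 + u2^2 + u3^2).
uc = sqrt(0.5^2 + 0.502^2 + 0.569^2)
uc = sqrt(0.25 + 0.252004 + 0.323761)
uc = 0.9087

0.9087


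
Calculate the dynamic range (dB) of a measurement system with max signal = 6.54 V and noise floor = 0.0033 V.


Dynamic range = 20 * log10(Vmax / Vnoise).
DR = 20 * log10(6.54 / 0.0033)
DR = 20 * log10(1981.82)
DR = 65.94 dB

65.94 dB


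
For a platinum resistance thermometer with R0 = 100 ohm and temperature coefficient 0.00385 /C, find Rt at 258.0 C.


The RTD equation: Rt = R0 * (1 + alpha * T).
Rt = 100 * (1 + 0.00385 * 258.0)
Rt = 100 * (1 + 0.9933)
Rt = 100 * 1.9933
Rt = 199.33 ohm

199.33 ohm


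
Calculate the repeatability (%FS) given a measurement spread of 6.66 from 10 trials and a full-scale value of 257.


Repeatability = (spread / full scale) * 100%.
R = (6.66 / 257) * 100
R = 2.591 %FS

2.591 %FS


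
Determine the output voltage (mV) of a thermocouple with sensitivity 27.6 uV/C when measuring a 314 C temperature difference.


The thermocouple output V = sensitivity * dT.
V = 27.6 uV/C * 314 C
V = 8666.4 uV
V = 8.666 mV

8.666 mV


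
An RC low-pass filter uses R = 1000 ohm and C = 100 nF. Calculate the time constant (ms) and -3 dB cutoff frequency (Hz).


Time constant: tau = R * C.
tau = 1000 * 1.00e-07 = 0.0001 s
tau = 0.1 ms
Cutoff frequency: fc = 1 / (2*pi*R*C).
fc = 1 / (2*pi*0.0001) = 1591.55 Hz

tau = 0.1 ms, fc = 1591.55 Hz


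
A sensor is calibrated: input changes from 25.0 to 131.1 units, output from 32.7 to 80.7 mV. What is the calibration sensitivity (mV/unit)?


Sensitivity = (y2 - y1) / (x2 - x1).
S = (80.7 - 32.7) / (131.1 - 25.0)
S = 48.0 / 106.1
S = 0.4524 mV/unit

0.4524 mV/unit


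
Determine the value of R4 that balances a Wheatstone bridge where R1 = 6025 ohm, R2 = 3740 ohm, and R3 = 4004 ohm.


At balance: R1*R4 = R2*R3, so R4 = R2*R3/R1.
R4 = 3740 * 4004 / 6025
R4 = 14974960 / 6025
R4 = 2485.47 ohm

2485.47 ohm


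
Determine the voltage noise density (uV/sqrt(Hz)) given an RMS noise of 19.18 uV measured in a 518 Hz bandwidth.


Noise spectral density = Vrms / sqrt(BW).
NSD = 19.18 / sqrt(518)
NSD = 19.18 / 22.7596
NSD = 0.8427 uV/sqrt(Hz)

0.8427 uV/sqrt(Hz)


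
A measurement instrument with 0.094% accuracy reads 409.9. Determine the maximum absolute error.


Absolute error = (accuracy% / 100) * reading.
Error = (0.094 / 100) * 409.9
Error = 0.00094 * 409.9
Error = 0.3853

0.3853


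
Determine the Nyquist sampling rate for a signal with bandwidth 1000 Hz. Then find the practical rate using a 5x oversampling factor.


By Nyquist theorem, fs_min = 2 * fmax.
fs_min = 2 * 1000 = 2000 Hz
Practical rate = 5 * fs_min = 5 * 2000 = 10000 Hz

fs_min = 2000 Hz, fs_practical = 10000 Hz


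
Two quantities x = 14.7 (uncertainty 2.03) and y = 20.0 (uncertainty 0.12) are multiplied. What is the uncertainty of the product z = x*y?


For a product z = x*y, the relative uncertainty is:
uz/z = sqrt((ux/x)^2 + (uy/y)^2)
Relative uncertainties: ux/x = 2.03/14.7 = 0.138095
uy/y = 0.12/20.0 = 0.006
z = 14.7 * 20.0 = 294.0
uz = 294.0 * sqrt(0.138095^2 + 0.006^2) = 40.638

40.638


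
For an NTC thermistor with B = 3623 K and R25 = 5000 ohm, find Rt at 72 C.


NTC thermistor equation: Rt = R25 * exp(B * (1/T - 1/T25)).
T in Kelvin: 345.15 K, T25 = 298.15 K
1/T - 1/T25 = 1/345.15 - 1/298.15 = -0.00045673
B * (1/T - 1/T25) = 3623 * -0.00045673 = -1.6547
Rt = 5000 * exp(-1.6547) = 955.7 ohm

955.7 ohm


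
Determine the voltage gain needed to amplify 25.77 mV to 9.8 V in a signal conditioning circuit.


Gain = Vout / Vin (converting to same units).
G = 9.8 V / 25.77 mV
G = 9800.0 mV / 25.77 mV
G = 380.29

380.29


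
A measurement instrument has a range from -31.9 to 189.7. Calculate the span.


Span = upper range - lower range.
Span = 189.7 - (-31.9)
Span = 221.6

221.6


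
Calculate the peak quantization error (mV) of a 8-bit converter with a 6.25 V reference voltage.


The maximum quantization error is +/- LSB/2.
LSB = Vref / 2^n = 6.25 / 256 = 0.02441406 V
Max error = LSB / 2 = 0.02441406 / 2 = 0.01220703 V
Max error = 12.207 mV

12.207 mV


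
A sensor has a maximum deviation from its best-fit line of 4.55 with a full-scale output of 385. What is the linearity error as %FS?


Linearity error = (max deviation / full scale) * 100%.
Linearity = (4.55 / 385) * 100
Linearity = 1.182 %FS

1.182 %FS


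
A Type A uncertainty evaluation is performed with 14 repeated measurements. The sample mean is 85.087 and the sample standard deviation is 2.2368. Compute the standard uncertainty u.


The standard uncertainty for Type A evaluation is u = s / sqrt(n).
u = 2.2368 / sqrt(14)
u = 2.2368 / 3.7417
u = 0.5978

0.5978


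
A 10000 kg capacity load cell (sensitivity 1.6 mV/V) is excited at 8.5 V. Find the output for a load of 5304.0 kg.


Vout = rated_output * Vex * (load / capacity).
Vout = 1.6 * 8.5 * (5304.0 / 10000)
Vout = 1.6 * 8.5 * 0.5304
Vout = 7.213 mV

7.213 mV


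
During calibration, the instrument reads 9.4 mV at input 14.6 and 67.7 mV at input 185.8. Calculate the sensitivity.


Sensitivity = (y2 - y1) / (x2 - x1).
S = (67.7 - 9.4) / (185.8 - 14.6)
S = 58.3 / 171.2
S = 0.3405 mV/unit

0.3405 mV/unit


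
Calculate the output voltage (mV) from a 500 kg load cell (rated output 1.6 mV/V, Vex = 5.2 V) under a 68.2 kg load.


Vout = rated_output * Vex * (load / capacity).
Vout = 1.6 * 5.2 * (68.2 / 500)
Vout = 1.6 * 5.2 * 0.1364
Vout = 1.135 mV

1.135 mV


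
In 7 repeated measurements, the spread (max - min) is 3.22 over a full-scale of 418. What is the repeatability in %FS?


Repeatability = (spread / full scale) * 100%.
R = (3.22 / 418) * 100
R = 0.77 %FS

0.77 %FS


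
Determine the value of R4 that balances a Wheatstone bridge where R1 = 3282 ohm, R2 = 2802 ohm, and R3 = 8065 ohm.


At balance: R1*R4 = R2*R3, so R4 = R2*R3/R1.
R4 = 2802 * 8065 / 3282
R4 = 22598130 / 3282
R4 = 6885.48 ohm

6885.48 ohm


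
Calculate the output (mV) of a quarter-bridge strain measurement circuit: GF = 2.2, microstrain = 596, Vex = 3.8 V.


Quarter bridge output: Vout = (GF * epsilon * Vex) / 4.
Vout = (2.2 * 596e-6 * 3.8) / 4
Vout = 0.00498256 / 4 V
Vout = 0.00124564 V = 1.2456 mV

1.2456 mV


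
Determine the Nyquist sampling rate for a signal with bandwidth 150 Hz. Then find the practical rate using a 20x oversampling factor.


By Nyquist theorem, fs_min = 2 * fmax.
fs_min = 2 * 150 = 300 Hz
Practical rate = 20 * fs_min = 20 * 300 = 6000 Hz

fs_min = 300 Hz, fs_practical = 6000 Hz


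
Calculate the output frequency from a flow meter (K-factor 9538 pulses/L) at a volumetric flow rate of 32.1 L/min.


Frequency = K * Q / 60 (converting L/min to L/s).
f = 9538 * 32.1 / 60
f = 306169.8 / 60
f = 5102.83 Hz

5102.83 Hz


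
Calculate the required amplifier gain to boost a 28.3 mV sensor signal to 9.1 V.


Gain = Vout / Vin (converting to same units).
G = 9.1 V / 28.3 mV
G = 9100.0 mV / 28.3 mV
G = 321.55

321.55


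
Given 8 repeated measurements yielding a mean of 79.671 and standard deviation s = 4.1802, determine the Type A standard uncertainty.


The standard uncertainty for Type A evaluation is u = s / sqrt(n).
u = 4.1802 / sqrt(8)
u = 4.1802 / 2.8284
u = 1.4779

1.4779


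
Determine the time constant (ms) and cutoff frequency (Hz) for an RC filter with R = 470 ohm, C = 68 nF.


Time constant: tau = R * C.
tau = 470 * 6.80e-08 = 3.196e-05 s
tau = 0.032 ms
Cutoff frequency: fc = 1 / (2*pi*R*C).
fc = 1 / (2*pi*3.196e-05) = 4979.82 Hz

tau = 0.032 ms, fc = 4979.82 Hz


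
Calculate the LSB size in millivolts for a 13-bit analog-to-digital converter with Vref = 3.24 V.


The resolution (LSB) of an ADC is Vref / 2^n.
LSB = 3.24 / 2^13
LSB = 3.24 / 8192
LSB = 0.00039551 V = 0.39550781 mV

0.39550781 mV


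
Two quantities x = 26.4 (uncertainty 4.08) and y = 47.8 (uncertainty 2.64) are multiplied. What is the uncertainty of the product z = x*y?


For a product z = x*y, the relative uncertainty is:
uz/z = sqrt((ux/x)^2 + (uy/y)^2)
Relative uncertainties: ux/x = 4.08/26.4 = 0.154545
uy/y = 2.64/47.8 = 0.05523
z = 26.4 * 47.8 = 1261.9
uz = 1261.9 * sqrt(0.154545^2 + 0.05523^2) = 207.104

207.104


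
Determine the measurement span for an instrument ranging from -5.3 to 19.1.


Span = upper range - lower range.
Span = 19.1 - (-5.3)
Span = 24.4

24.4


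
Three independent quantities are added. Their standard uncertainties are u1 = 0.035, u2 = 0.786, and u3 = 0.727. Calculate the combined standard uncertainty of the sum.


For a sum of independent quantities, uc = sqrt(u1^2 + u2^2 + u3^2).
uc = sqrt(0.035^2 + 0.786^2 + 0.727^2)
uc = sqrt(0.001225 + 0.617796 + 0.528529)
uc = 1.0712

1.0712


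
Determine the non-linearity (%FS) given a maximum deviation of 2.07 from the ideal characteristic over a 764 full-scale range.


Linearity error = (max deviation / full scale) * 100%.
Linearity = (2.07 / 764) * 100
Linearity = 0.271 %FS

0.271 %FS


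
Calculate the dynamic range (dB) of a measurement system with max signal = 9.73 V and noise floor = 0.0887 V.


Dynamic range = 20 * log10(Vmax / Vnoise).
DR = 20 * log10(9.73 / 0.0887)
DR = 20 * log10(109.7)
DR = 40.8 dB

40.8 dB


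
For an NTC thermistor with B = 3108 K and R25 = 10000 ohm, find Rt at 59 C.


NTC thermistor equation: Rt = R25 * exp(B * (1/T - 1/T25)).
T in Kelvin: 332.15 K, T25 = 298.15 K
1/T - 1/T25 = 1/332.15 - 1/298.15 = -0.00034333
B * (1/T - 1/T25) = 3108 * -0.00034333 = -1.0671
Rt = 10000 * exp(-1.0671) = 3440.2 ohm

3440.2 ohm


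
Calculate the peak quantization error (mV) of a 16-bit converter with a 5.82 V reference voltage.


The maximum quantization error is +/- LSB/2.
LSB = Vref / 2^n = 5.82 / 65536 = 8.881e-05 V
Max error = LSB / 2 = 8.881e-05 / 2 = 4.44e-05 V
Max error = 0.0444 mV

0.0444 mV


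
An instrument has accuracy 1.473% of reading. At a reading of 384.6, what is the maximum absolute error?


Absolute error = (accuracy% / 100) * reading.
Error = (1.473 / 100) * 384.6
Error = 0.01473 * 384.6
Error = 5.6652

5.6652


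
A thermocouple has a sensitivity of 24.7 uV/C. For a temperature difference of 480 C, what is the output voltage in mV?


The thermocouple output V = sensitivity * dT.
V = 24.7 uV/C * 480 C
V = 11856.0 uV
V = 11.856 mV

11.856 mV


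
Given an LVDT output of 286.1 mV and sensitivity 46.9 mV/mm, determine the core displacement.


Displacement = Vout / sensitivity.
d = 286.1 / 46.9
d = 6.1 mm

6.1 mm


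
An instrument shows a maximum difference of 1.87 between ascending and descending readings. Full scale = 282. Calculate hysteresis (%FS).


Hysteresis = (max difference / full scale) * 100%.
H = (1.87 / 282) * 100
H = 0.663 %FS

0.663 %FS


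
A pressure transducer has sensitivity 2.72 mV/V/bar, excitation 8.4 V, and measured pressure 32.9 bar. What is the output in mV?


Output = sensitivity * Vex * P.
Vout = 2.72 * 8.4 * 32.9
Vout = 22.848 * 32.9
Vout = 751.7 mV

751.7 mV


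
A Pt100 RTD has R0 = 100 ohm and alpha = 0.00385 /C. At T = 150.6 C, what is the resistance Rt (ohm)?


The RTD equation: Rt = R0 * (1 + alpha * T).
Rt = 100 * (1 + 0.00385 * 150.6)
Rt = 100 * (1 + 0.57981)
Rt = 100 * 1.57981
Rt = 157.981 ohm

157.981 ohm


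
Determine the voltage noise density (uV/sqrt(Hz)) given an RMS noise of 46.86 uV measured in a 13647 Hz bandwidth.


Noise spectral density = Vrms / sqrt(BW).
NSD = 46.86 / sqrt(13647)
NSD = 46.86 / 116.8204
NSD = 0.4011 uV/sqrt(Hz)

0.4011 uV/sqrt(Hz)


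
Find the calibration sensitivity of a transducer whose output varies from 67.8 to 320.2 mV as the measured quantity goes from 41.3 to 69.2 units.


Sensitivity = (y2 - y1) / (x2 - x1).
S = (320.2 - 67.8) / (69.2 - 41.3)
S = 252.4 / 27.9
S = 9.0466 mV/unit

9.0466 mV/unit


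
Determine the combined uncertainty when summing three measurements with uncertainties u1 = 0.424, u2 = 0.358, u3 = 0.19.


For a sum of independent quantities, uc = sqrt(u1^2 + u2^2 + u3^2).
uc = sqrt(0.424^2 + 0.358^2 + 0.19^2)
uc = sqrt(0.179776 + 0.128164 + 0.0361)
uc = 0.5865

0.5865


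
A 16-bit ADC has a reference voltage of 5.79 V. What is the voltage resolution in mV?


The resolution (LSB) of an ADC is Vref / 2^n.
LSB = 5.79 / 2^16
LSB = 5.79 / 65536
LSB = 8.835e-05 V = 0.08834839 mV

0.08834839 mV


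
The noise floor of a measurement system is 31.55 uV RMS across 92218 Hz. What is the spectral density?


Noise spectral density = Vrms / sqrt(BW).
NSD = 31.55 / sqrt(92218)
NSD = 31.55 / 303.6742
NSD = 0.1039 uV/sqrt(Hz)

0.1039 uV/sqrt(Hz)


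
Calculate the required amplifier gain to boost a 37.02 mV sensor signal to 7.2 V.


Gain = Vout / Vin (converting to same units).
G = 7.2 V / 37.02 mV
G = 7200.0 mV / 37.02 mV
G = 194.49

194.49


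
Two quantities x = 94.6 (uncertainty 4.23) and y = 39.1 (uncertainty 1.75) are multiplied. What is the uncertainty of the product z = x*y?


For a product z = x*y, the relative uncertainty is:
uz/z = sqrt((ux/x)^2 + (uy/y)^2)
Relative uncertainties: ux/x = 4.23/94.6 = 0.044715
uy/y = 1.75/39.1 = 0.044757
z = 94.6 * 39.1 = 3698.9
uz = 3698.9 * sqrt(0.044715^2 + 0.044757^2) = 234.012

234.012


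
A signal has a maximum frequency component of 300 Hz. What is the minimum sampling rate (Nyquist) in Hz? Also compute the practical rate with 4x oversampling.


By Nyquist theorem, fs_min = 2 * fmax.
fs_min = 2 * 300 = 600 Hz
Practical rate = 4 * fs_min = 4 * 600 = 2400 Hz

fs_min = 600 Hz, fs_practical = 2400 Hz


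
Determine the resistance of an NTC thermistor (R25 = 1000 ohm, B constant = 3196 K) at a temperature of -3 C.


NTC thermistor equation: Rt = R25 * exp(B * (1/T - 1/T25)).
T in Kelvin: 270.15 K, T25 = 298.15 K
1/T - 1/T25 = 1/270.15 - 1/298.15 = 0.00034763
B * (1/T - 1/T25) = 3196 * 0.00034763 = 1.111
Rt = 1000 * exp(1.111) = 3037.5 ohm

3037.5 ohm


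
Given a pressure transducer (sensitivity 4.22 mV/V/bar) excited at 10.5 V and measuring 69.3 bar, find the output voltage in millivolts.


Output = sensitivity * Vex * P.
Vout = 4.22 * 10.5 * 69.3
Vout = 44.31 * 69.3
Vout = 3070.68 mV

3070.68 mV


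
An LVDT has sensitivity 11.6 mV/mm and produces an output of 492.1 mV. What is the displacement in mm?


Displacement = Vout / sensitivity.
d = 492.1 / 11.6
d = 42.422 mm

42.422 mm


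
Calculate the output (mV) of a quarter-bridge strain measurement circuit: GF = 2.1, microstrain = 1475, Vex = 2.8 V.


Quarter bridge output: Vout = (GF * epsilon * Vex) / 4.
Vout = (2.1 * 1475e-6 * 2.8) / 4
Vout = 0.008673 / 4 V
Vout = 0.00216825 V = 2.1683 mV

2.1683 mV


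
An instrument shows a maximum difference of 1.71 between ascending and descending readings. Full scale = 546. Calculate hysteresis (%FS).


Hysteresis = (max difference / full scale) * 100%.
H = (1.71 / 546) * 100
H = 0.313 %FS

0.313 %FS


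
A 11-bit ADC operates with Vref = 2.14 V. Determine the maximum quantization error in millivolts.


The maximum quantization error is +/- LSB/2.
LSB = Vref / 2^n = 2.14 / 2048 = 0.00104492 V
Max error = LSB / 2 = 0.00104492 / 2 = 0.00052246 V
Max error = 0.5225 mV

0.5225 mV


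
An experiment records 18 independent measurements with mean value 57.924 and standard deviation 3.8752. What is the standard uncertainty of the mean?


The standard uncertainty for Type A evaluation is u = s / sqrt(n).
u = 3.8752 / sqrt(18)
u = 3.8752 / 4.2426
u = 0.9134

0.9134


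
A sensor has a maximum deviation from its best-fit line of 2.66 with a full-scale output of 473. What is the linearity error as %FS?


Linearity error = (max deviation / full scale) * 100%.
Linearity = (2.66 / 473) * 100
Linearity = 0.562 %FS

0.562 %FS


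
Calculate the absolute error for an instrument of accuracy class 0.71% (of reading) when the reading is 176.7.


Absolute error = (accuracy% / 100) * reading.
Error = (0.71 / 100) * 176.7
Error = 0.0071 * 176.7
Error = 1.2546

1.2546


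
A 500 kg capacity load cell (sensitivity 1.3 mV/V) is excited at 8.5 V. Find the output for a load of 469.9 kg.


Vout = rated_output * Vex * (load / capacity).
Vout = 1.3 * 8.5 * (469.9 / 500)
Vout = 1.3 * 8.5 * 0.9398
Vout = 10.385 mV

10.385 mV


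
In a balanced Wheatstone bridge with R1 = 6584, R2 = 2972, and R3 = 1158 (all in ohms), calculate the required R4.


At balance: R1*R4 = R2*R3, so R4 = R2*R3/R1.
R4 = 2972 * 1158 / 6584
R4 = 3441576 / 6584
R4 = 522.72 ohm

522.72 ohm


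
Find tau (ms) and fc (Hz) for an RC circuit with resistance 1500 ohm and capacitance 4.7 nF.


Time constant: tau = R * C.
tau = 1500 * 4.70e-09 = 7.05e-06 s
tau = 0.0071 ms
Cutoff frequency: fc = 1 / (2*pi*R*C).
fc = 1 / (2*pi*7.05e-06) = 22575.17 Hz

tau = 0.0071 ms, fc = 22575.17 Hz


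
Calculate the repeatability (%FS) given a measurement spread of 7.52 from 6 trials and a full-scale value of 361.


Repeatability = (spread / full scale) * 100%.
R = (7.52 / 361) * 100
R = 2.083 %FS

2.083 %FS


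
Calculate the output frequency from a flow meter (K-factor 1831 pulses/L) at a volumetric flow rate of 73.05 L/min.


Frequency = K * Q / 60 (converting L/min to L/s).
f = 1831 * 73.05 / 60
f = 133754.55 / 60
f = 2229.24 Hz

2229.24 Hz


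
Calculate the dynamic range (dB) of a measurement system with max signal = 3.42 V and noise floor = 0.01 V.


Dynamic range = 20 * log10(Vmax / Vnoise).
DR = 20 * log10(3.42 / 0.01)
DR = 20 * log10(342.0)
DR = 50.68 dB

50.68 dB


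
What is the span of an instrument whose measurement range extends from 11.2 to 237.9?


Span = upper range - lower range.
Span = 237.9 - (11.2)
Span = 226.7

226.7


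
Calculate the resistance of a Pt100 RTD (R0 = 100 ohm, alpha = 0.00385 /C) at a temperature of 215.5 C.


The RTD equation: Rt = R0 * (1 + alpha * T).
Rt = 100 * (1 + 0.00385 * 215.5)
Rt = 100 * (1 + 0.829675)
Rt = 100 * 1.829675
Rt = 182.968 ohm

182.968 ohm


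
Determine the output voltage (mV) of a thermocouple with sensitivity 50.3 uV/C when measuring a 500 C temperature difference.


The thermocouple output V = sensitivity * dT.
V = 50.3 uV/C * 500 C
V = 25150.0 uV
V = 25.15 mV

25.15 mV


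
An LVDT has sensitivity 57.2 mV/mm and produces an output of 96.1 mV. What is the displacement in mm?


Displacement = Vout / sensitivity.
d = 96.1 / 57.2
d = 1.68 mm

1.68 mm


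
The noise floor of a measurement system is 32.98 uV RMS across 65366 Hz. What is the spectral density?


Noise spectral density = Vrms / sqrt(BW).
NSD = 32.98 / sqrt(65366)
NSD = 32.98 / 255.6678
NSD = 0.129 uV/sqrt(Hz)

0.129 uV/sqrt(Hz)


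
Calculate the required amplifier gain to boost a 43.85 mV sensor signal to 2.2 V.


Gain = Vout / Vin (converting to same units).
G = 2.2 V / 43.85 mV
G = 2200.0 mV / 43.85 mV
G = 50.17

50.17


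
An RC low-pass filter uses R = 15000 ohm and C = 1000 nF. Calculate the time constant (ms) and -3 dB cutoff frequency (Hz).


Time constant: tau = R * C.
tau = 15000 * 1.00e-06 = 0.015 s
tau = 15.0 ms
Cutoff frequency: fc = 1 / (2*pi*R*C).
fc = 1 / (2*pi*0.015) = 10.61 Hz

tau = 15.0 ms, fc = 10.61 Hz


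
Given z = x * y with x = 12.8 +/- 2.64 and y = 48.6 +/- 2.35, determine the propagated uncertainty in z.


For a product z = x*y, the relative uncertainty is:
uz/z = sqrt((ux/x)^2 + (uy/y)^2)
Relative uncertainties: ux/x = 2.64/12.8 = 0.20625
uy/y = 2.35/48.6 = 0.048354
z = 12.8 * 48.6 = 622.1
uz = 622.1 * sqrt(0.20625^2 + 0.048354^2) = 131.783

131.783


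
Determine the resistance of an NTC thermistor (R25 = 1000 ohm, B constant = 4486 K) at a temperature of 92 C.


NTC thermistor equation: Rt = R25 * exp(B * (1/T - 1/T25)).
T in Kelvin: 365.15 K, T25 = 298.15 K
1/T - 1/T25 = 1/365.15 - 1/298.15 = -0.00061542
B * (1/T - 1/T25) = 4486 * -0.00061542 = -2.7608
Rt = 1000 * exp(-2.7608) = 63.2 ohm

63.2 ohm


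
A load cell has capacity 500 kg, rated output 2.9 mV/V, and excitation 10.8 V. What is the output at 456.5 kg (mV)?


Vout = rated_output * Vex * (load / capacity).
Vout = 2.9 * 10.8 * (456.5 / 500)
Vout = 2.9 * 10.8 * 0.913
Vout = 28.595 mV

28.595 mV


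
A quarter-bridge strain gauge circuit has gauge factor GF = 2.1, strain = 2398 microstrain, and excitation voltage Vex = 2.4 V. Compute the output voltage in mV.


Quarter bridge output: Vout = (GF * epsilon * Vex) / 4.
Vout = (2.1 * 2398e-6 * 2.4) / 4
Vout = 0.01208592 / 4 V
Vout = 0.00302148 V = 3.0215 mV

3.0215 mV


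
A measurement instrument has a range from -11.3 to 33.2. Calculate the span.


Span = upper range - lower range.
Span = 33.2 - (-11.3)
Span = 44.5

44.5


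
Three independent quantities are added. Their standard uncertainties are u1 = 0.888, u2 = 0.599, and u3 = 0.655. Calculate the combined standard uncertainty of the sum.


For a sum of independent quantities, uc = sqrt(u1^2 + u2^2 + u3^2).
uc = sqrt(0.888^2 + 0.599^2 + 0.655^2)
uc = sqrt(0.788544 + 0.358801 + 0.429025)
uc = 1.2555

1.2555


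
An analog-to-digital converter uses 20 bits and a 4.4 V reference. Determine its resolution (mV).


The resolution (LSB) of an ADC is Vref / 2^n.
LSB = 4.4 / 2^20
LSB = 4.4 / 1048576
LSB = 4.2e-06 V = 0.00419617 mV

0.00419617 mV


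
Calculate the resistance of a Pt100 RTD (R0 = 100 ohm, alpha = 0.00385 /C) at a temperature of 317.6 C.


The RTD equation: Rt = R0 * (1 + alpha * T).
Rt = 100 * (1 + 0.00385 * 317.6)
Rt = 100 * (1 + 1.22276)
Rt = 100 * 2.22276
Rt = 222.276 ohm

222.276 ohm


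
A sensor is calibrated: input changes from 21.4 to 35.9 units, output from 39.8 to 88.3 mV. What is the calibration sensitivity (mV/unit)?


Sensitivity = (y2 - y1) / (x2 - x1).
S = (88.3 - 39.8) / (35.9 - 21.4)
S = 48.5 / 14.5
S = 3.3448 mV/unit

3.3448 mV/unit


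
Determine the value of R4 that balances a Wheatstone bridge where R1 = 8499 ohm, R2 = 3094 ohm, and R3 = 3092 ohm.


At balance: R1*R4 = R2*R3, so R4 = R2*R3/R1.
R4 = 3094 * 3092 / 8499
R4 = 9566648 / 8499
R4 = 1125.62 ohm

1125.62 ohm


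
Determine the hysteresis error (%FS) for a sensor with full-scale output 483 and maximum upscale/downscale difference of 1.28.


Hysteresis = (max difference / full scale) * 100%.
H = (1.28 / 483) * 100
H = 0.265 %FS

0.265 %FS


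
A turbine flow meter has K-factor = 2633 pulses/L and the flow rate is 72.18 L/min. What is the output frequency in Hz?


Frequency = K * Q / 60 (converting L/min to L/s).
f = 2633 * 72.18 / 60
f = 190049.94 / 60
f = 3167.5 Hz

3167.5 Hz


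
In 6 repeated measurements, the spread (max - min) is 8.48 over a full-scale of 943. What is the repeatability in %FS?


Repeatability = (spread / full scale) * 100%.
R = (8.48 / 943) * 100
R = 0.899 %FS

0.899 %FS


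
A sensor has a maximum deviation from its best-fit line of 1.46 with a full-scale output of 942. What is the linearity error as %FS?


Linearity error = (max deviation / full scale) * 100%.
Linearity = (1.46 / 942) * 100
Linearity = 0.155 %FS

0.155 %FS


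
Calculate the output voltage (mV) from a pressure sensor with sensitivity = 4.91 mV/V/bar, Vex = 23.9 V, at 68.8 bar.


Output = sensitivity * Vex * P.
Vout = 4.91 * 23.9 * 68.8
Vout = 117.349 * 68.8
Vout = 8073.61 mV

8073.61 mV


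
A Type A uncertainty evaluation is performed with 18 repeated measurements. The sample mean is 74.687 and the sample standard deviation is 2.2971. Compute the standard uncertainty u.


The standard uncertainty for Type A evaluation is u = s / sqrt(n).
u = 2.2971 / sqrt(18)
u = 2.2971 / 4.2426
u = 0.5414

0.5414


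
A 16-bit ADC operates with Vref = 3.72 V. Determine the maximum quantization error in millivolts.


The maximum quantization error is +/- LSB/2.
LSB = Vref / 2^n = 3.72 / 65536 = 5.676e-05 V
Max error = LSB / 2 = 5.676e-05 / 2 = 2.838e-05 V
Max error = 0.0284 mV

0.0284 mV


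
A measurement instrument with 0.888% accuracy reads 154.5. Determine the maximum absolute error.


Absolute error = (accuracy% / 100) * reading.
Error = (0.888 / 100) * 154.5
Error = 0.00888 * 154.5
Error = 1.372

1.372


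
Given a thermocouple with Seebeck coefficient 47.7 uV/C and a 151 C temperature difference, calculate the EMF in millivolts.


The thermocouple output V = sensitivity * dT.
V = 47.7 uV/C * 151 C
V = 7202.7 uV
V = 7.203 mV

7.203 mV


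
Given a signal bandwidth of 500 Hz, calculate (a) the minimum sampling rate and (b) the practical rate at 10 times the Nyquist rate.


By Nyquist theorem, fs_min = 2 * fmax.
fs_min = 2 * 500 = 1000 Hz
Practical rate = 10 * fs_min = 10 * 1000 = 10000 Hz

fs_min = 1000 Hz, fs_practical = 10000 Hz


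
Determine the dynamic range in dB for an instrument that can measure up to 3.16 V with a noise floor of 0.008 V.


Dynamic range = 20 * log10(Vmax / Vnoise).
DR = 20 * log10(3.16 / 0.008)
DR = 20 * log10(395.0)
DR = 51.93 dB

51.93 dB


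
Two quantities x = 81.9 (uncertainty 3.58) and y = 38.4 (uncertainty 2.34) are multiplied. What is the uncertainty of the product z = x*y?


For a product z = x*y, the relative uncertainty is:
uz/z = sqrt((ux/x)^2 + (uy/y)^2)
Relative uncertainties: ux/x = 3.58/81.9 = 0.043712
uy/y = 2.34/38.4 = 0.060937
z = 81.9 * 38.4 = 3145.0
uz = 3145.0 * sqrt(0.043712^2 + 0.060937^2) = 235.853

235.853


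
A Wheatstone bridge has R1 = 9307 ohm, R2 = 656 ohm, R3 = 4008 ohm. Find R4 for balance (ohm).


At balance: R1*R4 = R2*R3, so R4 = R2*R3/R1.
R4 = 656 * 4008 / 9307
R4 = 2629248 / 9307
R4 = 282.5 ohm

282.5 ohm


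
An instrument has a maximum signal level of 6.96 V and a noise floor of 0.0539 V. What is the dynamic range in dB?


Dynamic range = 20 * log10(Vmax / Vnoise).
DR = 20 * log10(6.96 / 0.0539)
DR = 20 * log10(129.13)
DR = 42.22 dB

42.22 dB


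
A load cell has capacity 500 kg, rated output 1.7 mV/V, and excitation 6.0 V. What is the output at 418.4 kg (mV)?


Vout = rated_output * Vex * (load / capacity).
Vout = 1.7 * 6.0 * (418.4 / 500)
Vout = 1.7 * 6.0 * 0.8368
Vout = 8.535 mV

8.535 mV


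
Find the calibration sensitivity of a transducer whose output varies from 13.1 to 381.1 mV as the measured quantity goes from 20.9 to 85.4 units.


Sensitivity = (y2 - y1) / (x2 - x1).
S = (381.1 - 13.1) / (85.4 - 20.9)
S = 368.0 / 64.5
S = 5.7054 mV/unit

5.7054 mV/unit


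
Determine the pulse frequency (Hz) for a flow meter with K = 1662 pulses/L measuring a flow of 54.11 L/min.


Frequency = K * Q / 60 (converting L/min to L/s).
f = 1662 * 54.11 / 60
f = 89930.82 / 60
f = 1498.85 Hz

1498.85 Hz


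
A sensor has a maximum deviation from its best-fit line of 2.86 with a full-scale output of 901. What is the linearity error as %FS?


Linearity error = (max deviation / full scale) * 100%.
Linearity = (2.86 / 901) * 100
Linearity = 0.317 %FS

0.317 %FS


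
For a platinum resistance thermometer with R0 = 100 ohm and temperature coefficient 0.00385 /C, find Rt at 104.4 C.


The RTD equation: Rt = R0 * (1 + alpha * T).
Rt = 100 * (1 + 0.00385 * 104.4)
Rt = 100 * (1 + 0.40194)
Rt = 100 * 1.40194
Rt = 140.194 ohm

140.194 ohm


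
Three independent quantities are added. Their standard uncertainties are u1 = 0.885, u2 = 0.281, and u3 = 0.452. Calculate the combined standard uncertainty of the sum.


For a sum of independent quantities, uc = sqrt(u1^2 + u2^2 + u3^2).
uc = sqrt(0.885^2 + 0.281^2 + 0.452^2)
uc = sqrt(0.783225 + 0.078961 + 0.204304)
uc = 1.0327

1.0327


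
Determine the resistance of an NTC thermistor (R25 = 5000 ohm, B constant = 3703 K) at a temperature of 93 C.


NTC thermistor equation: Rt = R25 * exp(B * (1/T - 1/T25)).
T in Kelvin: 366.15 K, T25 = 298.15 K
1/T - 1/T25 = 1/366.15 - 1/298.15 = -0.0006229
B * (1/T - 1/T25) = 3703 * -0.0006229 = -2.3066
Rt = 5000 * exp(-2.3066) = 498.0 ohm

498.0 ohm


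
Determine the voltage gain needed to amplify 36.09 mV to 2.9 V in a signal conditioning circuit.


Gain = Vout / Vin (converting to same units).
G = 2.9 V / 36.09 mV
G = 2900.0 mV / 36.09 mV
G = 80.35

80.35


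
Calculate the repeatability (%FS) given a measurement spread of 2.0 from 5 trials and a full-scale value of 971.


Repeatability = (spread / full scale) * 100%.
R = (2.0 / 971) * 100
R = 0.206 %FS

0.206 %FS


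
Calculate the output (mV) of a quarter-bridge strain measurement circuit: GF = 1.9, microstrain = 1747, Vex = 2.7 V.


Quarter bridge output: Vout = (GF * epsilon * Vex) / 4.
Vout = (1.9 * 1747e-6 * 2.7) / 4
Vout = 0.00896211 / 4 V
Vout = 0.00224053 V = 2.2405 mV

2.2405 mV


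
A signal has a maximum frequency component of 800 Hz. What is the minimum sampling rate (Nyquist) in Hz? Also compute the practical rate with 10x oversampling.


By Nyquist theorem, fs_min = 2 * fmax.
fs_min = 2 * 800 = 1600 Hz
Practical rate = 10 * fs_min = 10 * 1600 = 16000 Hz

fs_min = 1600 Hz, fs_practical = 16000 Hz


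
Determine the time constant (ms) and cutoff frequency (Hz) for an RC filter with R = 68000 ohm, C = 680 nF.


Time constant: tau = R * C.
tau = 68000 * 6.80e-07 = 0.04624 s
tau = 46.24 ms
Cutoff frequency: fc = 1 / (2*pi*R*C).
fc = 1 / (2*pi*0.04624) = 3.44 Hz

tau = 46.24 ms, fc = 3.44 Hz


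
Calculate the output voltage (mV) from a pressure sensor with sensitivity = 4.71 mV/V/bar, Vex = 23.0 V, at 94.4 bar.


Output = sensitivity * Vex * P.
Vout = 4.71 * 23.0 * 94.4
Vout = 108.33 * 94.4
Vout = 10226.35 mV

10226.35 mV


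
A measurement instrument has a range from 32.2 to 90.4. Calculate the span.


Span = upper range - lower range.
Span = 90.4 - (32.2)
Span = 58.2

58.2


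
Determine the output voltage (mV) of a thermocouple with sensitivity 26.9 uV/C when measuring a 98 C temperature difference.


The thermocouple output V = sensitivity * dT.
V = 26.9 uV/C * 98 C
V = 2636.2 uV
V = 2.636 mV

2.636 mV


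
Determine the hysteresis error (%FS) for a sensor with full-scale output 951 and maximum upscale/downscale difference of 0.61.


Hysteresis = (max difference / full scale) * 100%.
H = (0.61 / 951) * 100
H = 0.064 %FS

0.064 %FS


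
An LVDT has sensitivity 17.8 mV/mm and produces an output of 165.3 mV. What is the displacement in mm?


Displacement = Vout / sensitivity.
d = 165.3 / 17.8
d = 9.287 mm

9.287 mm


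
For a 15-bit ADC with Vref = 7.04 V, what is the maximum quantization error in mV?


The maximum quantization error is +/- LSB/2.
LSB = Vref / 2^n = 7.04 / 32768 = 0.00021484 V
Max error = LSB / 2 = 0.00021484 / 2 = 0.00010742 V
Max error = 0.1074 mV

0.1074 mV


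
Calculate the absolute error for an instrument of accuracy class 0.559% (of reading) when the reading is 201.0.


Absolute error = (accuracy% / 100) * reading.
Error = (0.559 / 100) * 201.0
Error = 0.00559 * 201.0
Error = 1.1236

1.1236


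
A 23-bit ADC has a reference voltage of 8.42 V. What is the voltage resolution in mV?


The resolution (LSB) of an ADC is Vref / 2^n.
LSB = 8.42 / 2^23
LSB = 8.42 / 8388608
LSB = 1e-06 V = 0.00100374 mV

0.00100374 mV


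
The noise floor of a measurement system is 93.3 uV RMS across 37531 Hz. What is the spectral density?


Noise spectral density = Vrms / sqrt(BW).
NSD = 93.3 / sqrt(37531)
NSD = 93.3 / 193.7292
NSD = 0.4816 uV/sqrt(Hz)

0.4816 uV/sqrt(Hz)


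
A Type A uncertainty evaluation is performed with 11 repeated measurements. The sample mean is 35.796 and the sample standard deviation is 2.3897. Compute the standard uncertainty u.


The standard uncertainty for Type A evaluation is u = s / sqrt(n).
u = 2.3897 / sqrt(11)
u = 2.3897 / 3.3166
u = 0.7205

0.7205


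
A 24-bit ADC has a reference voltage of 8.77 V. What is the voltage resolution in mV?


The resolution (LSB) of an ADC is Vref / 2^n.
LSB = 8.77 / 2^24
LSB = 8.77 / 16777216
LSB = 5.2e-07 V = 0.00052273 mV

0.00052273 mV


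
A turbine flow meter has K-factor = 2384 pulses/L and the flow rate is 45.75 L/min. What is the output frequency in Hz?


Frequency = K * Q / 60 (converting L/min to L/s).
f = 2384 * 45.75 / 60
f = 109068.0 / 60
f = 1817.8 Hz

1817.8 Hz


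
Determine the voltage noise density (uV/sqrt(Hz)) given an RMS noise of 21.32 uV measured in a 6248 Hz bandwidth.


Noise spectral density = Vrms / sqrt(BW).
NSD = 21.32 / sqrt(6248)
NSD = 21.32 / 79.0443
NSD = 0.2697 uV/sqrt(Hz)

0.2697 uV/sqrt(Hz)


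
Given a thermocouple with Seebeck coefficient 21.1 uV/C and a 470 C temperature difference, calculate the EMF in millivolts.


The thermocouple output V = sensitivity * dT.
V = 21.1 uV/C * 470 C
V = 9917.0 uV
V = 9.917 mV

9.917 mV


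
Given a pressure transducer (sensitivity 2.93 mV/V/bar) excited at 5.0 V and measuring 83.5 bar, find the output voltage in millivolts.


Output = sensitivity * Vex * P.
Vout = 2.93 * 5.0 * 83.5
Vout = 14.65 * 83.5
Vout = 1223.28 mV

1223.28 mV


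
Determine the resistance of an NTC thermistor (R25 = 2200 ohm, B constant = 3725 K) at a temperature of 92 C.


NTC thermistor equation: Rt = R25 * exp(B * (1/T - 1/T25)).
T in Kelvin: 365.15 K, T25 = 298.15 K
1/T - 1/T25 = 1/365.15 - 1/298.15 = -0.00061542
B * (1/T - 1/T25) = 3725 * -0.00061542 = -2.2924
Rt = 2200 * exp(-2.2924) = 222.2 ohm

222.2 ohm


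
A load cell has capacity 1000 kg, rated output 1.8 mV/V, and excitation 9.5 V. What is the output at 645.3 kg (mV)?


Vout = rated_output * Vex * (load / capacity).
Vout = 1.8 * 9.5 * (645.3 / 1000)
Vout = 1.8 * 9.5 * 0.6453
Vout = 11.035 mV

11.035 mV


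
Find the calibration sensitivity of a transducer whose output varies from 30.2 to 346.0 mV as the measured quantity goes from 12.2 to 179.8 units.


Sensitivity = (y2 - y1) / (x2 - x1).
S = (346.0 - 30.2) / (179.8 - 12.2)
S = 315.8 / 167.6
S = 1.8842 mV/unit

1.8842 mV/unit


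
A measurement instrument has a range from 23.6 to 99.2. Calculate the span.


Span = upper range - lower range.
Span = 99.2 - (23.6)
Span = 75.6

75.6


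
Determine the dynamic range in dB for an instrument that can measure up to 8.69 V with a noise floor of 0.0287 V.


Dynamic range = 20 * log10(Vmax / Vnoise).
DR = 20 * log10(8.69 / 0.0287)
DR = 20 * log10(302.79)
DR = 49.62 dB

49.62 dB


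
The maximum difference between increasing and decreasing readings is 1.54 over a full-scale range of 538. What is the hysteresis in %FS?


Hysteresis = (max difference / full scale) * 100%.
H = (1.54 / 538) * 100
H = 0.286 %FS

0.286 %FS


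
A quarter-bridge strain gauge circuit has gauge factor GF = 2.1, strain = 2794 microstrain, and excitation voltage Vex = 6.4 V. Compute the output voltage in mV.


Quarter bridge output: Vout = (GF * epsilon * Vex) / 4.
Vout = (2.1 * 2794e-6 * 6.4) / 4
Vout = 0.03755136 / 4 V
Vout = 0.00938784 V = 9.3878 mV

9.3878 mV


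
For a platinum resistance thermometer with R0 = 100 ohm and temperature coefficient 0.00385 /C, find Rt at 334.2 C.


The RTD equation: Rt = R0 * (1 + alpha * T).
Rt = 100 * (1 + 0.00385 * 334.2)
Rt = 100 * (1 + 1.28667)
Rt = 100 * 2.28667
Rt = 228.667 ohm

228.667 ohm


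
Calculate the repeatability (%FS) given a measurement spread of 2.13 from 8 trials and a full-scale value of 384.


Repeatability = (spread / full scale) * 100%.
R = (2.13 / 384) * 100
R = 0.555 %FS

0.555 %FS


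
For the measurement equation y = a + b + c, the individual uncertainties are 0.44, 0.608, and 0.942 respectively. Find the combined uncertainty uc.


For a sum of independent quantities, uc = sqrt(u1^2 + u2^2 + u3^2).
uc = sqrt(0.44^2 + 0.608^2 + 0.942^2)
uc = sqrt(0.1936 + 0.369664 + 0.887364)
uc = 1.2044

1.2044


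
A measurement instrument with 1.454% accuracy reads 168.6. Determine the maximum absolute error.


Absolute error = (accuracy% / 100) * reading.
Error = (1.454 / 100) * 168.6
Error = 0.01454 * 168.6
Error = 2.4514

2.4514


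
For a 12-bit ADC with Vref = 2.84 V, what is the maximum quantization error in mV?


The maximum quantization error is +/- LSB/2.
LSB = Vref / 2^n = 2.84 / 4096 = 0.00069336 V
Max error = LSB / 2 = 0.00069336 / 2 = 0.00034668 V
Max error = 0.3467 mV

0.3467 mV


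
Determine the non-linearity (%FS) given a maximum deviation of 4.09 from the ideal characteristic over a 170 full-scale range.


Linearity error = (max deviation / full scale) * 100%.
Linearity = (4.09 / 170) * 100
Linearity = 2.406 %FS

2.406 %FS


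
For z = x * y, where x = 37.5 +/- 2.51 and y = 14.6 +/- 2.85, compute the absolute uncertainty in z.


For a product z = x*y, the relative uncertainty is:
uz/z = sqrt((ux/x)^2 + (uy/y)^2)
Relative uncertainties: ux/x = 2.51/37.5 = 0.066933
uy/y = 2.85/14.6 = 0.195205
z = 37.5 * 14.6 = 547.5
uz = 547.5 * sqrt(0.066933^2 + 0.195205^2) = 112.983

112.983


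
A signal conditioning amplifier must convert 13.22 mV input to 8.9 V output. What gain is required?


Gain = Vout / Vin (converting to same units).
G = 8.9 V / 13.22 mV
G = 8900.0 mV / 13.22 mV
G = 673.22

673.22


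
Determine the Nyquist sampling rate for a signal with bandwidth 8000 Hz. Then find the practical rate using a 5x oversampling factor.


By Nyquist theorem, fs_min = 2 * fmax.
fs_min = 2 * 8000 = 16000 Hz
Practical rate = 5 * fs_min = 5 * 16000 = 80000 Hz

fs_min = 16000 Hz, fs_practical = 80000 Hz


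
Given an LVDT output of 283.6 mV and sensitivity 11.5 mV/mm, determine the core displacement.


Displacement = Vout / sensitivity.
d = 283.6 / 11.5
d = 24.661 mm

24.661 mm


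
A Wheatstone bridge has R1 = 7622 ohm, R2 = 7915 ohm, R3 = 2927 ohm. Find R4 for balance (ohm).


At balance: R1*R4 = R2*R3, so R4 = R2*R3/R1.
R4 = 7915 * 2927 / 7622
R4 = 23167205 / 7622
R4 = 3039.52 ohm

3039.52 ohm


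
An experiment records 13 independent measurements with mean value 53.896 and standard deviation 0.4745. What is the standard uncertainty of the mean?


The standard uncertainty for Type A evaluation is u = s / sqrt(n).
u = 0.4745 / sqrt(13)
u = 0.4745 / 3.6056
u = 0.1316

0.1316


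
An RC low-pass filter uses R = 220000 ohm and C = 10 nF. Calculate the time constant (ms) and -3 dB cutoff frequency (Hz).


Time constant: tau = R * C.
tau = 220000 * 1.00e-08 = 0.0022 s
tau = 2.2 ms
Cutoff frequency: fc = 1 / (2*pi*R*C).
fc = 1 / (2*pi*0.0022) = 72.34 Hz

tau = 2.2 ms, fc = 72.34 Hz


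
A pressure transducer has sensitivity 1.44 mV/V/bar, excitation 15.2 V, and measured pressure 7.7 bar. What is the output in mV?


Output = sensitivity * Vex * P.
Vout = 1.44 * 15.2 * 7.7
Vout = 21.888 * 7.7
Vout = 168.54 mV

168.54 mV


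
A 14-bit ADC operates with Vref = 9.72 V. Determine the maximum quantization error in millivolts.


The maximum quantization error is +/- LSB/2.
LSB = Vref / 2^n = 9.72 / 16384 = 0.00059326 V
Max error = LSB / 2 = 0.00059326 / 2 = 0.00029663 V
Max error = 0.2966 mV

0.2966 mV


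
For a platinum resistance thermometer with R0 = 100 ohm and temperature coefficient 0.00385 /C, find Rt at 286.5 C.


The RTD equation: Rt = R0 * (1 + alpha * T).
Rt = 100 * (1 + 0.00385 * 286.5)
Rt = 100 * (1 + 1.103025)
Rt = 100 * 2.103025
Rt = 210.303 ohm

210.303 ohm


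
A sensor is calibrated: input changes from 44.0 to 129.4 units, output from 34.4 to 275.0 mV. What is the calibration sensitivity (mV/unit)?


Sensitivity = (y2 - y1) / (x2 - x1).
S = (275.0 - 34.4) / (129.4 - 44.0)
S = 240.6 / 85.4
S = 2.8173 mV/unit

2.8173 mV/unit


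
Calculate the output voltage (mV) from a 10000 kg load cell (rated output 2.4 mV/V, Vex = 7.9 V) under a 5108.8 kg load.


Vout = rated_output * Vex * (load / capacity).
Vout = 2.4 * 7.9 * (5108.8 / 10000)
Vout = 2.4 * 7.9 * 0.51088
Vout = 9.686 mV

9.686 mV
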